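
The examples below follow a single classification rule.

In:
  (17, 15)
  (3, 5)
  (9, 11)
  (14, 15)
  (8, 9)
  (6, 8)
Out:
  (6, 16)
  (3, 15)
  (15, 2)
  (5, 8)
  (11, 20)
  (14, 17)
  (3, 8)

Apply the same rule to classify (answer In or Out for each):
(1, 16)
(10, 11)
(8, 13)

Out, In, Out

Every 'In' example satisfies: |first − second| ≤ 2. None of the 'Out' examples do.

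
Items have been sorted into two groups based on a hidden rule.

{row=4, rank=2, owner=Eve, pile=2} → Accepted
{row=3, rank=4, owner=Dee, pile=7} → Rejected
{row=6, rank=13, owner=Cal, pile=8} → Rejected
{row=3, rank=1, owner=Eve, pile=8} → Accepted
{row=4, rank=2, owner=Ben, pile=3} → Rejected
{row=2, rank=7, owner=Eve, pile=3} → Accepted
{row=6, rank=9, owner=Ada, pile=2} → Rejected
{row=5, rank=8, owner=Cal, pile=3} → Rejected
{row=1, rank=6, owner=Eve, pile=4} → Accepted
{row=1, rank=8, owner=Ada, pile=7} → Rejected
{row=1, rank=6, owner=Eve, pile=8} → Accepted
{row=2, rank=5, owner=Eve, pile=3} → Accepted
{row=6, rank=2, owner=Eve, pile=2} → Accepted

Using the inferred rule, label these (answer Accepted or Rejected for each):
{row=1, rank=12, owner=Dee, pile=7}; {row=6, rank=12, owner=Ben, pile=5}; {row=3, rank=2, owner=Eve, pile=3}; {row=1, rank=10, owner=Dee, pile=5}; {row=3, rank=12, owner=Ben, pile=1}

Rejected, Rejected, Accepted, Rejected, Rejected

The classifier is using: owner is Eve.
{row=1, rank=12, owner=Dee, pile=7} → owner is Dee → Rejected.
{row=6, rank=12, owner=Ben, pile=5} → owner is Ben → Rejected.
{row=3, rank=2, owner=Eve, pile=3} → owner is Eve → Accepted.
{row=1, rank=10, owner=Dee, pile=5} → owner is Dee → Rejected.
{row=3, rank=12, owner=Ben, pile=1} → owner is Ben → Rejected.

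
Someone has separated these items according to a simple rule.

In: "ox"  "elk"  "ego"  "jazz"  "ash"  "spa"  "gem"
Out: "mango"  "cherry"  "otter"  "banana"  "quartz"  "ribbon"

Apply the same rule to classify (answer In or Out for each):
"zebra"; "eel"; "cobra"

All 'In' examples share one property — length ≤ 4 — and every 'Out' example lacks it.
"zebra": length 5 — lacks this property, so Out.
"eel": length 3 — satisfies this, so In.
"cobra": length 5 — lacks this property, so Out.

Out, In, Out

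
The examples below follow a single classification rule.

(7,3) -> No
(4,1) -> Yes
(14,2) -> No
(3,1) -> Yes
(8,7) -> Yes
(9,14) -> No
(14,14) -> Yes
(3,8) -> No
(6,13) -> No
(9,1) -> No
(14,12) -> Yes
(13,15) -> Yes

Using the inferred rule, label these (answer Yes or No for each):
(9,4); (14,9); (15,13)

All 'Yes' examples share one property — |first − second| ≤ 3 — and every 'No' example lacks it.
(9,4): |9−4| = 5 — doesn't qualify, so No. (14,9): |14−9| = 5 — doesn't qualify, so No. (15,13): |15−13| = 2 — qualifies, so Yes.

No, No, Yes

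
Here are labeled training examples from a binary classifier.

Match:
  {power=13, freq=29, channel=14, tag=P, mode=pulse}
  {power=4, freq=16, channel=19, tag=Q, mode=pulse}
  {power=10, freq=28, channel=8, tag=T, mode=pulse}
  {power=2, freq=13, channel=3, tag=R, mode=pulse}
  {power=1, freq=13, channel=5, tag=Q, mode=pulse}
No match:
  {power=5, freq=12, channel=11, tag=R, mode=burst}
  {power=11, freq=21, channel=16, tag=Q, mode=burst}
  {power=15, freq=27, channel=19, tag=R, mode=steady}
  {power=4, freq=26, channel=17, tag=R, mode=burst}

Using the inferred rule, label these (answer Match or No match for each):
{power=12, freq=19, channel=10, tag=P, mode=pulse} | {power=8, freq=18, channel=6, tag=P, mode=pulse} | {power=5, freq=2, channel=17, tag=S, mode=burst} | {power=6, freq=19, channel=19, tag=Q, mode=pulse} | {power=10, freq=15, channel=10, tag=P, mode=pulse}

Looking at the examples, the only property every 'Match' case has and every 'No match' case lacks is: mode is pulse.
{power=12, freq=19, channel=10, tag=P, mode=pulse}: Match (mode is pulse).
{power=8, freq=18, channel=6, tag=P, mode=pulse}: Match (mode is pulse).
{power=5, freq=2, channel=17, tag=S, mode=burst}: No match (mode is burst).
{power=6, freq=19, channel=19, tag=Q, mode=pulse}: Match (mode is pulse).
{power=10, freq=15, channel=10, tag=P, mode=pulse}: Match (mode is pulse).

Match, Match, No match, Match, Match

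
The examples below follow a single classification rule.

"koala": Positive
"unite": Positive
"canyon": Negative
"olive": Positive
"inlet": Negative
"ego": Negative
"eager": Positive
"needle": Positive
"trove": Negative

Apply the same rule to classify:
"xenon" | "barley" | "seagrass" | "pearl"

The common property of the 'Positive' items is: has ≥ 3 vowels. No 'Negative' item has it.

Negative, Negative, Positive, Negative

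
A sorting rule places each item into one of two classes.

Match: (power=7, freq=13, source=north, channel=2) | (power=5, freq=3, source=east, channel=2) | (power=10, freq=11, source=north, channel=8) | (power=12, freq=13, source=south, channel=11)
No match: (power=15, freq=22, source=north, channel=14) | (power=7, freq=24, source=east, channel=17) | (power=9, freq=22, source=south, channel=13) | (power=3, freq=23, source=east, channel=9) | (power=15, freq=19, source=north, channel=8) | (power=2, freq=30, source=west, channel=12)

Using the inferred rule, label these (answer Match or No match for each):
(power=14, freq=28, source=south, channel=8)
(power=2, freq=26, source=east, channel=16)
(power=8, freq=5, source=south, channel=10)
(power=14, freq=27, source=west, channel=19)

No match, No match, Match, No match

All 'Match' examples share one property — freq ≤ 13 — and every 'No match' example lacks it.
(power=14, freq=28, source=south, channel=8): freq = 28, fails this test → No match. (power=2, freq=26, source=east, channel=16): freq = 26, fails this test → No match. (power=8, freq=5, source=south, channel=10): freq = 5, meets the rule → Match. (power=14, freq=27, source=west, channel=19): freq = 27, fails this test → No match.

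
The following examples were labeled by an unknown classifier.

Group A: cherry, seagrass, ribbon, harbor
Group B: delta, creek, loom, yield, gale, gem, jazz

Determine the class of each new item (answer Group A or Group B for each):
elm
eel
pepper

Group B, Group B, Group A

All 'Group A' examples share one property — length ≥ 6 — and every 'Group B' example lacks it.
elm: length 3 — does not pass, so Group B. eel: length 3 — does not pass, so Group B. pepper: length 6 — meets the rule, so Group A.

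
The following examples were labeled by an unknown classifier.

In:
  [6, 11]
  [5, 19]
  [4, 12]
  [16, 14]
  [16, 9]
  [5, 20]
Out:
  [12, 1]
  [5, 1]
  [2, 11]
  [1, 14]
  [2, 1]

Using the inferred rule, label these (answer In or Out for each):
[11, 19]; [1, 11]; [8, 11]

In, Out, In

The simplest hypothesis consistent with all the labels is: sum ≥ 16.
[11, 19]: 11+19 = 30 — matches, so In. [1, 11]: 1+11 = 12 — lacks this property, so Out. [8, 11]: 8+11 = 19 — matches, so In.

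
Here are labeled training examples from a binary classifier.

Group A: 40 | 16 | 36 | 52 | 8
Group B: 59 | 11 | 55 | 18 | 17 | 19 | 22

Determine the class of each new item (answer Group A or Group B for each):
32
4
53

The simplest hypothesis consistent with all the labels is: multiple of 4.
32: Group A (32 = 4·8).
4: Group A (4 = 4·1).
53: Group B (53 = 4·13 + 1).

Group A, Group A, Group B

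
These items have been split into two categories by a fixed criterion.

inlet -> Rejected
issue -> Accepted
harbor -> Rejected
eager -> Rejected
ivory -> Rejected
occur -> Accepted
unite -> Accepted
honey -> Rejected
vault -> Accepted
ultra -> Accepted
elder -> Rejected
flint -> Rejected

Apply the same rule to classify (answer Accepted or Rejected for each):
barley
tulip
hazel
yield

Rejected, Accepted, Rejected, Rejected

The classifier is using: contains 'u'.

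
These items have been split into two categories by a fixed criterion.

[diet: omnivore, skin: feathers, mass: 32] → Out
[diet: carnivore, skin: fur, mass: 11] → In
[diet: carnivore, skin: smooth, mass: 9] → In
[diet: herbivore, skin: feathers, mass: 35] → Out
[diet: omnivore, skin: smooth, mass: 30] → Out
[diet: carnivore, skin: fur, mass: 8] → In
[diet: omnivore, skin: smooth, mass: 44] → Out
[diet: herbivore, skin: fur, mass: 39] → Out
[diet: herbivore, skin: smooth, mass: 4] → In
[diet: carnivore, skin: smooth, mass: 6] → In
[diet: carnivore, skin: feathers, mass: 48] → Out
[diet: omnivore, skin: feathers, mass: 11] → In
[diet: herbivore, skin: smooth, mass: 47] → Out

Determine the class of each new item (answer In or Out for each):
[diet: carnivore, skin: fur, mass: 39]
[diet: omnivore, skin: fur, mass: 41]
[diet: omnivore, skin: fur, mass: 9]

Out, Out, In

All 'In' examples share one property — mass ≤ 11 — and every 'Out' example lacks it.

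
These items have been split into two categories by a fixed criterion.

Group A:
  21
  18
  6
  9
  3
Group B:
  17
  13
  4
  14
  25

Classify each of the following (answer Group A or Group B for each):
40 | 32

Group B, Group B

The common property of the 'Group A' items is: multiple of 3. No 'Group B' item has it.
40: 40 = 3·13 + 1 — lacks this property, so Group B. 32: 32 = 3·10 + 2 — lacks this property, so Group B.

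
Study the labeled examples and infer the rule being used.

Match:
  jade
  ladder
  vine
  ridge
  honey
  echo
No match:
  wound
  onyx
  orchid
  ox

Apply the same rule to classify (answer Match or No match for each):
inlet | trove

Looking at the examples, the only property every 'Match' case has and every 'No match' case lacks is: contains 'e'.
inlet: has 'e', matches → Match. trove: has 'e', matches → Match.

Match, Match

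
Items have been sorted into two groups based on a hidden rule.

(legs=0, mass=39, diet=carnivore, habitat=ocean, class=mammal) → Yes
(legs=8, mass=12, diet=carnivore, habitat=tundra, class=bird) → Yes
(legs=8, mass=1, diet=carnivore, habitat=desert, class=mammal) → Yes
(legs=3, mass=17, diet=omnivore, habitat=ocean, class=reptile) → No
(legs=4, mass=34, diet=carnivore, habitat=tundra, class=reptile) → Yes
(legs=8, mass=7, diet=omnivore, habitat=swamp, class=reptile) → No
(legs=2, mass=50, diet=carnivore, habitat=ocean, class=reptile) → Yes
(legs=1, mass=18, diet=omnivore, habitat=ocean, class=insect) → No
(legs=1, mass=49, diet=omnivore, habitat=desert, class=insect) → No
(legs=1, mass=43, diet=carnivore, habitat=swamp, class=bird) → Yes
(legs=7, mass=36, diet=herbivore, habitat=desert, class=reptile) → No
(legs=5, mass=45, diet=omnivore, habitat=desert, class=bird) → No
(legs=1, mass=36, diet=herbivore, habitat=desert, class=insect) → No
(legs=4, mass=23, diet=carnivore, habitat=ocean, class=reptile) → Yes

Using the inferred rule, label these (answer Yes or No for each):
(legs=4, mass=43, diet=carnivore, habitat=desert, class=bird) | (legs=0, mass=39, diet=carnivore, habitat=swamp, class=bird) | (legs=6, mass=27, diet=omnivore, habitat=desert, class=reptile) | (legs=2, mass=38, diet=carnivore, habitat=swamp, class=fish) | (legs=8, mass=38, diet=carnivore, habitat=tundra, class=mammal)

'Yes' ⟺ diet is carnivore.

Yes, Yes, No, Yes, Yes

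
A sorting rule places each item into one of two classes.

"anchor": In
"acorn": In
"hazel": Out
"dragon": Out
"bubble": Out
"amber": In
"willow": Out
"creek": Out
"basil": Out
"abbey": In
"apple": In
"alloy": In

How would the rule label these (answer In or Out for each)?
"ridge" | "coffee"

The rule appears to be: starts with 'a'.
"ridge": starts with 'r', does not satisfy this → Out.
"coffee": starts with 'c', does not satisfy this → Out.

Out, Out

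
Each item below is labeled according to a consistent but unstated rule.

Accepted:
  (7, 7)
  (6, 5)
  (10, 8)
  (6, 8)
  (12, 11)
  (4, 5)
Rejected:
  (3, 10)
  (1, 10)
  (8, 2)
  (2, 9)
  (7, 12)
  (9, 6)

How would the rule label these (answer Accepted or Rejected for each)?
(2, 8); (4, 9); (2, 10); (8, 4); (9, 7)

Rejected, Rejected, Rejected, Rejected, Accepted

'Accepted' ⟺ |first − second| ≤ 2.
(2, 8): |2−8| = 6, doesn't match → Rejected.
(4, 9): |4−9| = 5, doesn't match → Rejected.
(2, 10): |2−10| = 8, doesn't match → Rejected.
(8, 4): |8−4| = 4, doesn't match → Rejected.
(9, 7): |9−7| = 2, satisfies this → Accepted.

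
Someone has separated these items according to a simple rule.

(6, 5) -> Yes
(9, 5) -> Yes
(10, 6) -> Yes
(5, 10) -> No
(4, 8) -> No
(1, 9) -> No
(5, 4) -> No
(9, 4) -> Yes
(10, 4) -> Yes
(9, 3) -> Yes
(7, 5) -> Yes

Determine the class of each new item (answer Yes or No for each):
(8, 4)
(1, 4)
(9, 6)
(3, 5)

Yes, No, Yes, No

The pattern is that an item is 'Yes' exactly when: first ≥ 6.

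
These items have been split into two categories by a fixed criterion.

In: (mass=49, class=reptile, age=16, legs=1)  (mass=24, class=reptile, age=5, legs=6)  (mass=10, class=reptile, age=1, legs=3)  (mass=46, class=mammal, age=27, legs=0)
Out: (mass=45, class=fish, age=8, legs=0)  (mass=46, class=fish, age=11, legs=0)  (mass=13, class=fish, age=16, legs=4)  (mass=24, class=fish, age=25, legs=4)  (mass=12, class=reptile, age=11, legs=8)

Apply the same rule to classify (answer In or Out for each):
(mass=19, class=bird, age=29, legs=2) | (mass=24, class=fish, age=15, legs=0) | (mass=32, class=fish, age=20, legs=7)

In, Out, Out

A rule that fits every label: class is not fish AND legs ≤ 6 — true of each 'In' example, false of each 'Out' one.
(mass=19, class=bird, age=29, legs=2): class is bird, legs = 2, fits → In. (mass=24, class=fish, age=15, legs=0): class is fish, legs = 0, does not pass → Out. (mass=32, class=fish, age=20, legs=7): class is fish, legs = 7, does not pass → Out.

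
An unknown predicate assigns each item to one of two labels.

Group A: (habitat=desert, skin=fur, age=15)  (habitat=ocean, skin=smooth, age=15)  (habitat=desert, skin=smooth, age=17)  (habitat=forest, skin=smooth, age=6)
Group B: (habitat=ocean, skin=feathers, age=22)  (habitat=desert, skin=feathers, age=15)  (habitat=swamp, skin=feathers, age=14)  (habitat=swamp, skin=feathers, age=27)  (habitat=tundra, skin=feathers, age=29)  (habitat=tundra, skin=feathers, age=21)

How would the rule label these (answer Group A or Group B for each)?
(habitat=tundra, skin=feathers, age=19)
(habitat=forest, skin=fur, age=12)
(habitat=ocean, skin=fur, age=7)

Group B, Group A, Group A

One predicate separates the groups cleanly: skin is not feathers.
(habitat=tundra, skin=feathers, age=19): skin is feathers — does not pass, so Group B.
(habitat=forest, skin=fur, age=12): skin is fur — passes, so Group A.
(habitat=ocean, skin=fur, age=7): skin is fur — passes, so Group A.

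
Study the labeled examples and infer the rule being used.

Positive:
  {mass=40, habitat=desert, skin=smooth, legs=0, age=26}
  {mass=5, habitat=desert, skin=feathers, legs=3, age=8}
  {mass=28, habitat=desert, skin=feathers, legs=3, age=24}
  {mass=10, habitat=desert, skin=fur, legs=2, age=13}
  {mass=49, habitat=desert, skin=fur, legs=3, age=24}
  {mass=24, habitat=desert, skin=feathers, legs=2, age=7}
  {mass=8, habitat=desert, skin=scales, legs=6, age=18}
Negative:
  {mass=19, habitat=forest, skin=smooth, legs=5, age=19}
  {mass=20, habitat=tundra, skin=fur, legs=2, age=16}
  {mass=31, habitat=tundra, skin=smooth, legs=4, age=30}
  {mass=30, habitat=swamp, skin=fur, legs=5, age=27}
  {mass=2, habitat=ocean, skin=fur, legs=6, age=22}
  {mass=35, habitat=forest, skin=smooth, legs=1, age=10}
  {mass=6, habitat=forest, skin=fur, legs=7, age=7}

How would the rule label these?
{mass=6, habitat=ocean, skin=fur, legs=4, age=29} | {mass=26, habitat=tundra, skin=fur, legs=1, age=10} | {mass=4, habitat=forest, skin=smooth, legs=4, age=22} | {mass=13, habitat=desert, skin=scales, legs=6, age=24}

The distinguishing property — habitat is desert — holds for all the 'Positive' cases and none of the 'Negative' cases.
{mass=6, habitat=ocean, skin=fur, legs=4, age=29} → habitat is ocean → Negative. {mass=26, habitat=tundra, skin=fur, legs=1, age=10} → habitat is tundra → Negative. {mass=4, habitat=forest, skin=smooth, legs=4, age=22} → habitat is forest → Negative. {mass=13, habitat=desert, skin=scales, legs=6, age=24} → habitat is desert → Positive.

Negative, Negative, Negative, Positive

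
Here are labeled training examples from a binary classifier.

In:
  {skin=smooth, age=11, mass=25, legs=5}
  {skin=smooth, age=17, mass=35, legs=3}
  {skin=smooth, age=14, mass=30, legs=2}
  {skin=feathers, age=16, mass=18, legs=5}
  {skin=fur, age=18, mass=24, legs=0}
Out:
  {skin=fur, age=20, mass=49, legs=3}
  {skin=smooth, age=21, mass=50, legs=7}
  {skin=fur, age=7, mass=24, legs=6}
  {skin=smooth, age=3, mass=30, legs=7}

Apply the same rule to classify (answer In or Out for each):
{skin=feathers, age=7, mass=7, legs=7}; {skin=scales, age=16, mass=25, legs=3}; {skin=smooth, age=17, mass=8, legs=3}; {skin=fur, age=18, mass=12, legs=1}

A rule that fits every label: age ≥ 11 AND age ≤ 18 — true of each 'In' example, false of each 'Out' one.
{skin=feathers, age=7, mass=7, legs=7}: Out (age = 7). {skin=scales, age=16, mass=25, legs=3}: In (age = 16). {skin=smooth, age=17, mass=8, legs=3}: In (age = 17). {skin=fur, age=18, mass=12, legs=1}: In (age = 18).

Out, In, In, In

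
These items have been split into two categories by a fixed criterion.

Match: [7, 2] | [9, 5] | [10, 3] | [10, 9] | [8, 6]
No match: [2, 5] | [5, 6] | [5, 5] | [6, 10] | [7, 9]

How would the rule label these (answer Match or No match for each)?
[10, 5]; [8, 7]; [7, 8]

Match, Match, No match

'Match' ⟺ first > second.
[10, 5] → 10 > 5 → Match. [8, 7] → 8 > 7 → Match. [7, 8] → 7 < 8 → No match.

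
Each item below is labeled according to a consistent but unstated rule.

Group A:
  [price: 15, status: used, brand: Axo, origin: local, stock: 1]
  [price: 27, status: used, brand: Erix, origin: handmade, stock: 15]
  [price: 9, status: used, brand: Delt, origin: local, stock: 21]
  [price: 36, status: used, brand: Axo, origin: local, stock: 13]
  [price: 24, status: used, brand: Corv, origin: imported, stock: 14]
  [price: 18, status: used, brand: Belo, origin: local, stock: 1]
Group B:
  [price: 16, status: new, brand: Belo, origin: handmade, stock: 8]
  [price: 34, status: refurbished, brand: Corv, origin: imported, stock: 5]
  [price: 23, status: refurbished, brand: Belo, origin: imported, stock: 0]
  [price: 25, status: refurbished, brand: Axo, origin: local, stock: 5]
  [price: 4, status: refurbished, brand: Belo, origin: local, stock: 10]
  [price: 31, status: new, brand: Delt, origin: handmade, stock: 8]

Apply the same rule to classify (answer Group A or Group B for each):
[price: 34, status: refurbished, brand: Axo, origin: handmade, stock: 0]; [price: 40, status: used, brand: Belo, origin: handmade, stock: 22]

Group B, Group A

A rule that fits every label: status is used — true of each 'Group A' example, false of each 'Group B' one.
[price: 34, status: refurbished, brand: Axo, origin: handmade, stock: 0] → status is refurbished → Group B.
[price: 40, status: used, brand: Belo, origin: handmade, stock: 22] → status is used → Group A.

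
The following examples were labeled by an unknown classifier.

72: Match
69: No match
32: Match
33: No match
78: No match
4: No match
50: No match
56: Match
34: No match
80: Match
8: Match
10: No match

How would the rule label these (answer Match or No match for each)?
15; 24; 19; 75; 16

The common property of the 'Match' items is: multiple of 8. No 'No match' item has it.
15 — 15 = 8·1 + 7, hence No match.
24 — 24 = 8·3, hence Match.
19 — 19 = 8·2 + 3, hence No match.
75 — 75 = 8·9 + 3, hence No match.
16 — 16 = 8·2, hence Match.

No match, Match, No match, No match, Match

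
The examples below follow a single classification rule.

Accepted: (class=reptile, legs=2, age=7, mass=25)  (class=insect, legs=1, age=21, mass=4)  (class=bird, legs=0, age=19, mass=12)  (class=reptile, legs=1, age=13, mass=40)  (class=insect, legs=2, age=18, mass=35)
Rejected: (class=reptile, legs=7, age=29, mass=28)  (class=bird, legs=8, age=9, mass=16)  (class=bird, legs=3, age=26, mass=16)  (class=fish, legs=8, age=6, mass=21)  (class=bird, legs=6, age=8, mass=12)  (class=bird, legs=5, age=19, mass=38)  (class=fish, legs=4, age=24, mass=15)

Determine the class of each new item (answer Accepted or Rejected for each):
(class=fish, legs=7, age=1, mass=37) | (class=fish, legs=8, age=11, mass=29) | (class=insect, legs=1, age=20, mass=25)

Rejected, Rejected, Accepted

Every 'Accepted' example satisfies: legs ≤ 2. None of the 'Rejected' examples do.
(class=fish, legs=7, age=1, mass=37) — legs = 7, hence Rejected. (class=fish, legs=8, age=11, mass=29) — legs = 8, hence Rejected. (class=insect, legs=1, age=20, mass=25) — legs = 1, hence Accepted.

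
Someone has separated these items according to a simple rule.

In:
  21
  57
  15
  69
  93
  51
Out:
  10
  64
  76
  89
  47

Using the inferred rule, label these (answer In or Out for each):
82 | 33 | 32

The distinguishing property — multiple of 3 — holds for all the 'In' cases and none of the 'Out' cases.

Out, In, Out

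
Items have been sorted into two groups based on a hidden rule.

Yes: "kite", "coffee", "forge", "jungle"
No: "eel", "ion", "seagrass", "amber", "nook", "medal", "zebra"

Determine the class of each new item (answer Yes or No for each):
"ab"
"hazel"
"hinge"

No, No, Yes

Rule: ends with 'e'. This holds for each 'Yes' example and fails for each 'No' one.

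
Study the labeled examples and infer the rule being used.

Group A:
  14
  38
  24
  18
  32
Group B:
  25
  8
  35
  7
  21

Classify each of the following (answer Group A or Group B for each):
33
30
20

The simplest hypothesis consistent with all the labels is: even AND at least 14.

Group B, Group A, Group A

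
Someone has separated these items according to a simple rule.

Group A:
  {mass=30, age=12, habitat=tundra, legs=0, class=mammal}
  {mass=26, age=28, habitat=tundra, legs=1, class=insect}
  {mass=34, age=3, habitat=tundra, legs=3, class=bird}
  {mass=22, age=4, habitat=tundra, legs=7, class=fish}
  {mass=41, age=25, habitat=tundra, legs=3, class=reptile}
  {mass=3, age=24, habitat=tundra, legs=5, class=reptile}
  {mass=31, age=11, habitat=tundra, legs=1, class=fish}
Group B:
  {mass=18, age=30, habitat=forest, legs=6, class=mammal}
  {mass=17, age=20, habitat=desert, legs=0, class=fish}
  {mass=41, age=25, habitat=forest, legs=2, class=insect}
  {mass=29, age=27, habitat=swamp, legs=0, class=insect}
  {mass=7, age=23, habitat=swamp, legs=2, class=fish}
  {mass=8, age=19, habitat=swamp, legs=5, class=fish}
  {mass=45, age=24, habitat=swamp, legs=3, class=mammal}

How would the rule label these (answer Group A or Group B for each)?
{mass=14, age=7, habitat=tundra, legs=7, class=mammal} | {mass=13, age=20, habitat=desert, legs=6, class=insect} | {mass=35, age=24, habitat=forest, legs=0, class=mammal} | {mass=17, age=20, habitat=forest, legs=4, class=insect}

Group A, Group B, Group B, Group B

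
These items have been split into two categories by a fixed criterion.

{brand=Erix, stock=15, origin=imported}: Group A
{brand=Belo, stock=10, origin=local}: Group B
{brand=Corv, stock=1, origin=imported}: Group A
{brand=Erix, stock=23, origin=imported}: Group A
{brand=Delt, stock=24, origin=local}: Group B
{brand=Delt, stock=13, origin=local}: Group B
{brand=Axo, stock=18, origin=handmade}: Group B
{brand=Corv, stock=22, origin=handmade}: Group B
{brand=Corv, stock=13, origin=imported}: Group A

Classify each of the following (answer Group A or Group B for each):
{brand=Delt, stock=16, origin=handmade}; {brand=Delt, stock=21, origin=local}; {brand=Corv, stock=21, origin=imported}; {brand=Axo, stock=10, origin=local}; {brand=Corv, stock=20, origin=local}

Group B, Group B, Group A, Group B, Group B

'Group A' ⟺ origin is imported.
{brand=Delt, stock=16, origin=handmade} → origin is handmade → Group B.
{brand=Delt, stock=21, origin=local} → origin is local → Group B.
{brand=Corv, stock=21, origin=imported} → origin is imported → Group A.
{brand=Axo, stock=10, origin=local} → origin is local → Group B.
{brand=Corv, stock=20, origin=local} → origin is local → Group B.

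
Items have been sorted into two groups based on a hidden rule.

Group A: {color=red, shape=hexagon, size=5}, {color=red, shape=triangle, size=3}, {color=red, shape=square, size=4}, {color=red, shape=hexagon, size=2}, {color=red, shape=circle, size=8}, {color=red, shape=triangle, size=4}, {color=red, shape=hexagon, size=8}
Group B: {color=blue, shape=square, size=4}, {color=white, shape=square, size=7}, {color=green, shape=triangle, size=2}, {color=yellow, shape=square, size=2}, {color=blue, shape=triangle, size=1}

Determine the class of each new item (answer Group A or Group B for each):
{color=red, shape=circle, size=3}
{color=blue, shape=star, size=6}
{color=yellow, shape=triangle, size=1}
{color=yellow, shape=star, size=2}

One predicate separates the groups cleanly: color is red.
{color=red, shape=circle, size=3}: Group A (color is red).
{color=blue, shape=star, size=6}: Group B (color is blue).
{color=yellow, shape=triangle, size=1}: Group B (color is yellow).
{color=yellow, shape=star, size=2}: Group B (color is yellow).

Group A, Group B, Group B, Group B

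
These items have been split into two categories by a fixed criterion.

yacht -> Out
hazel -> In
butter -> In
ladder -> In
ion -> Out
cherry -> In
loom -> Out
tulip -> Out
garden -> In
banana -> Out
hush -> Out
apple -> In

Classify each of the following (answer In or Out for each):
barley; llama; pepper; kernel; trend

Rule: contains 'e'. This holds for each 'In' example and fails for each 'Out' one.

In, Out, In, In, In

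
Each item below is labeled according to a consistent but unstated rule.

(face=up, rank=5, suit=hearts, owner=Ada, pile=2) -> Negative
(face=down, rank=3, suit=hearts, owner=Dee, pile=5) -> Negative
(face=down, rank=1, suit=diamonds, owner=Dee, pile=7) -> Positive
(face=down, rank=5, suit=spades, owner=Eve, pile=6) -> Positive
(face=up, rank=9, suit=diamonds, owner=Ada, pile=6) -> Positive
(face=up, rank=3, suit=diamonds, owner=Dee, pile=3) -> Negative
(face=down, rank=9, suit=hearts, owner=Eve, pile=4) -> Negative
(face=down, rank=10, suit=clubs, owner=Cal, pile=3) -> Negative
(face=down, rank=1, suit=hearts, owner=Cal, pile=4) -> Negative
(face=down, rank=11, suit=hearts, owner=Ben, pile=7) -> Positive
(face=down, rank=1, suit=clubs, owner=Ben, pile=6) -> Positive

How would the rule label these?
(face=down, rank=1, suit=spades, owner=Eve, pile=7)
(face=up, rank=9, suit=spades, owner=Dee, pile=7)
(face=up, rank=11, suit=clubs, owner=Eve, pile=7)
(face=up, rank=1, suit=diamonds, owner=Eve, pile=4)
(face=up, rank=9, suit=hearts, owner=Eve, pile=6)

All 'Positive' examples share one property — pile ≥ 6 — and every 'Negative' example lacks it.
(face=down, rank=1, suit=spades, owner=Eve, pile=7): Positive (pile = 7). (face=up, rank=9, suit=spades, owner=Dee, pile=7): Positive (pile = 7). (face=up, rank=11, suit=clubs, owner=Eve, pile=7): Positive (pile = 7). (face=up, rank=1, suit=diamonds, owner=Eve, pile=4): Negative (pile = 4). (face=up, rank=9, suit=hearts, owner=Eve, pile=6): Positive (pile = 6).

Positive, Positive, Positive, Negative, Positive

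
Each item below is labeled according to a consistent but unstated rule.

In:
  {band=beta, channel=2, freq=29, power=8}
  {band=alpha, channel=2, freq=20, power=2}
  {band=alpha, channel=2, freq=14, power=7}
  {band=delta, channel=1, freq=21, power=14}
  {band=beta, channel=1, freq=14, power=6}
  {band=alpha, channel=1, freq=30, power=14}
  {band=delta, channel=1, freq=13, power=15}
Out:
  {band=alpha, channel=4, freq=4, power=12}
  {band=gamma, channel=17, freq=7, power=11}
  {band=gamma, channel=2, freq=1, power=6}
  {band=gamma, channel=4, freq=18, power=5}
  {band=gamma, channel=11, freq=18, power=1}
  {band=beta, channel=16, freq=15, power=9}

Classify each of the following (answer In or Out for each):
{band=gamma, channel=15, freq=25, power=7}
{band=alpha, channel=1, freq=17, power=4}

One predicate separates the groups cleanly: channel ≤ 2 AND freq ≥ 4.
{band=gamma, channel=15, freq=25, power=7} — channel = 15, freq = 25, hence Out. {band=alpha, channel=1, freq=17, power=4} — channel = 1, freq = 17, hence In.

Out, In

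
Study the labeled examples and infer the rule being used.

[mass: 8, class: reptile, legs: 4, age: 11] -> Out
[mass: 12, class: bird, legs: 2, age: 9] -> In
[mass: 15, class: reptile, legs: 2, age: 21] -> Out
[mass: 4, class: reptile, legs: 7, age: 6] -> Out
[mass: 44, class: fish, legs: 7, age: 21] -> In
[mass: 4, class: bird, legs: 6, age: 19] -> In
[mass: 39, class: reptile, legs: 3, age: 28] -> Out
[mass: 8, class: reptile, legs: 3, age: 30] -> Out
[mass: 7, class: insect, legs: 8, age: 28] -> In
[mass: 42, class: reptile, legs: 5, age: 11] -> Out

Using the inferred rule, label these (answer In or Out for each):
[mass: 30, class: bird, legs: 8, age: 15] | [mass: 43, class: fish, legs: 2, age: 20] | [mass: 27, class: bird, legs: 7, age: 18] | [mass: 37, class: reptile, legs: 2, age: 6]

In, In, In, Out

'In' ⟺ class is not reptile.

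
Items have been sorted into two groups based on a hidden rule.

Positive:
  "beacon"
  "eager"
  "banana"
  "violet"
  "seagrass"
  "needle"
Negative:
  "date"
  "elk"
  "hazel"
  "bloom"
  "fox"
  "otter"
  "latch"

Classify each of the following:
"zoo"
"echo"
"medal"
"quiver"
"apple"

Every 'Positive' example satisfies: has ≥ 3 vowels. None of the 'Negative' examples do.

Negative, Negative, Negative, Positive, Negative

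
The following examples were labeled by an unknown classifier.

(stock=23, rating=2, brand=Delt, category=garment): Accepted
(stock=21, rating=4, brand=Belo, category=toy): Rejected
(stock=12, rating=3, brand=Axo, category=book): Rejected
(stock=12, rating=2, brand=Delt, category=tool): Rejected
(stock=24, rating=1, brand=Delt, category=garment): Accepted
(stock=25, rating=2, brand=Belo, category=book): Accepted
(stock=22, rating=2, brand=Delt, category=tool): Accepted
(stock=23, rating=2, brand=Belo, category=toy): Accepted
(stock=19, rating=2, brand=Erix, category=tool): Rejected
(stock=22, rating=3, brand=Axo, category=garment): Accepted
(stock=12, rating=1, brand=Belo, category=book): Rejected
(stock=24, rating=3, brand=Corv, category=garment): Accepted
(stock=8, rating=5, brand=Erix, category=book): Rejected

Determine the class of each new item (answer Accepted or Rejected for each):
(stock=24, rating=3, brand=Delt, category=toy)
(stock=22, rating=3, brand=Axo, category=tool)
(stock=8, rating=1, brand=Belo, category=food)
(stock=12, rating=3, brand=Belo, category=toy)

Accepted, Accepted, Rejected, Rejected

'Accepted' ⟺ stock ≥ 22.
Accepted: (stock=24, rating=3, brand=Delt, category=toy), since stock = 24.
Accepted: (stock=22, rating=3, brand=Axo, category=tool), since stock = 22.
Rejected: (stock=8, rating=1, brand=Belo, category=food), since stock = 8.
Rejected: (stock=12, rating=3, brand=Belo, category=toy), since stock = 12.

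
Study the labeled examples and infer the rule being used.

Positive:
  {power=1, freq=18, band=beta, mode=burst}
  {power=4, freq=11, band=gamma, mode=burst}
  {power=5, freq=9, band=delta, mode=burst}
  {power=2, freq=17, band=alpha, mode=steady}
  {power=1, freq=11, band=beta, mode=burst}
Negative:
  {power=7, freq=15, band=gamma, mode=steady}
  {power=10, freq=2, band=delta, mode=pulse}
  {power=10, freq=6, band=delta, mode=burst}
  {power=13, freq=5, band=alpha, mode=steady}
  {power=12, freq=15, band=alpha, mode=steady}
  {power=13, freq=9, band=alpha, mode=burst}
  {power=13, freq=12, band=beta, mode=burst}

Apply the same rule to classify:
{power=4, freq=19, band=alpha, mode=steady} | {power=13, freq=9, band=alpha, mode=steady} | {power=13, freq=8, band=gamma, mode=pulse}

The simplest hypothesis consistent with all the labels is: power ≤ 5.

Positive, Negative, Negative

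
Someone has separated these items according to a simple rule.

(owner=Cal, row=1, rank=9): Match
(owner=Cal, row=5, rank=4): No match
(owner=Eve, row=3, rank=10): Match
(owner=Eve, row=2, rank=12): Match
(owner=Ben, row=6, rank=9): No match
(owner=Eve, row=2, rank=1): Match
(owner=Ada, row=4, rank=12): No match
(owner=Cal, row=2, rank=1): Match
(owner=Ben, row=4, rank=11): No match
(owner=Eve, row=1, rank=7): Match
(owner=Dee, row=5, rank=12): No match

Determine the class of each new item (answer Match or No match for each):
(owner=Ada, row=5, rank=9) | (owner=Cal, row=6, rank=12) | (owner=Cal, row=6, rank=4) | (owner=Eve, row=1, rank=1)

No match, No match, No match, Match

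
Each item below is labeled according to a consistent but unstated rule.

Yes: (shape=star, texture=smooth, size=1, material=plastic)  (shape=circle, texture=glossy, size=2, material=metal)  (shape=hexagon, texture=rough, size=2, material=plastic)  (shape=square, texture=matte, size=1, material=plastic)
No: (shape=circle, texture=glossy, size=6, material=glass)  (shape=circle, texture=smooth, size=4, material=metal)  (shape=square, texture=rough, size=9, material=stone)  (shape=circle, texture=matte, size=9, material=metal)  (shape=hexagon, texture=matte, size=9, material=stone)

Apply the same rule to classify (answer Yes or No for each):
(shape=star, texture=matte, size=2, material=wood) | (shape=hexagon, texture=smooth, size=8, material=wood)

The rule appears to be: size ≤ 2.

Yes, No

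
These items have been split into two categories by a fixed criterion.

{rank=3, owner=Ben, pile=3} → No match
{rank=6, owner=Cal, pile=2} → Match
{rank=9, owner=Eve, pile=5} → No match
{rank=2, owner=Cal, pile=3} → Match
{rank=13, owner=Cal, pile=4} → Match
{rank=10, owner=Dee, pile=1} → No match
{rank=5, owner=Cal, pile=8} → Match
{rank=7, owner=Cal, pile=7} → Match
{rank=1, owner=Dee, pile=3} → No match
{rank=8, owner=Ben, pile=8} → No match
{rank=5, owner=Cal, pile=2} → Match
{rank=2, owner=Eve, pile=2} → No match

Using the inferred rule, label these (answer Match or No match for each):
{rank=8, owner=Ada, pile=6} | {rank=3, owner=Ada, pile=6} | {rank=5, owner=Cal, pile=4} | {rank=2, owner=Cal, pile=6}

Rule: owner is Cal. This holds for each 'Match' example and fails for each 'No match' one.
No match: {rank=8, owner=Ada, pile=6}, since owner is Ada. No match: {rank=3, owner=Ada, pile=6}, since owner is Ada. Match: {rank=5, owner=Cal, pile=4}, since owner is Cal. Match: {rank=2, owner=Cal, pile=6}, since owner is Cal.

No match, No match, Match, Match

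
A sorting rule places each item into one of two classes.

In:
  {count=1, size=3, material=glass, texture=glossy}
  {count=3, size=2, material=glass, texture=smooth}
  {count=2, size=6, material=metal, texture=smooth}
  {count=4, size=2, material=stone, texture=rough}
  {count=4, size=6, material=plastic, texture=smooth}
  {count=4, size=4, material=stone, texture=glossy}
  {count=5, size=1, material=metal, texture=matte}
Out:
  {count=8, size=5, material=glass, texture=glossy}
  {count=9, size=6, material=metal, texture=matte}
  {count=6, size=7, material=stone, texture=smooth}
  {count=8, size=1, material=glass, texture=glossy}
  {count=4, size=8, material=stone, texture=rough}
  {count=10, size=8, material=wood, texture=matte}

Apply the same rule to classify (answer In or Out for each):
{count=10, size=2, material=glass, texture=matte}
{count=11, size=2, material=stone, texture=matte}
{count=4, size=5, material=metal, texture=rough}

Out, Out, In

One predicate separates the groups cleanly: size ≤ 6 AND count ≤ 5.
{count=10, size=2, material=glass, texture=matte} → size = 2, count = 10 → Out. {count=11, size=2, material=stone, texture=matte} → size = 2, count = 11 → Out. {count=4, size=5, material=metal, texture=rough} → size = 5, count = 4 → In.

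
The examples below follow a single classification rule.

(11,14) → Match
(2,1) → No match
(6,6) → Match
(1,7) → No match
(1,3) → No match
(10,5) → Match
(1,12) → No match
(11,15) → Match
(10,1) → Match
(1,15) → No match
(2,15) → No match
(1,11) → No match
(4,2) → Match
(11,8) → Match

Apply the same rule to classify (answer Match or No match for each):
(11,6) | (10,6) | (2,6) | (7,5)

Match, Match, No match, Match

The classifier is using: first ≥ 3.
Match: (11,6), since first 11.
Match: (10,6), since first 10.
No match: (2,6), since first 2.
Match: (7,5), since first 7.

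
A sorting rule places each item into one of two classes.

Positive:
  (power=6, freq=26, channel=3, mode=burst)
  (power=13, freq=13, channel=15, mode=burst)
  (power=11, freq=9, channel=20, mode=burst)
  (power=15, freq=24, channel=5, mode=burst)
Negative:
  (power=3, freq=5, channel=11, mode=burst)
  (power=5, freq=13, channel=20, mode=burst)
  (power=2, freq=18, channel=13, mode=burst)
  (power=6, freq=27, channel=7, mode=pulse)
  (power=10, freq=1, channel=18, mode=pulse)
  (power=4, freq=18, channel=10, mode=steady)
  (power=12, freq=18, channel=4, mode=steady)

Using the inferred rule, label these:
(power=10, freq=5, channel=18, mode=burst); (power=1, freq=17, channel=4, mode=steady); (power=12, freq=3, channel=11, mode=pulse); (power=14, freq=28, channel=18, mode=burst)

Positive, Negative, Negative, Positive

Every 'Positive' example satisfies: mode is burst AND power ≥ 6. None of the 'Negative' examples do.
(power=10, freq=5, channel=18, mode=burst) → mode is burst, power = 10 → Positive.
(power=1, freq=17, channel=4, mode=steady) → mode is steady, power = 1 → Negative.
(power=12, freq=3, channel=11, mode=pulse) → mode is pulse, power = 12 → Negative.
(power=14, freq=28, channel=18, mode=burst) → mode is burst, power = 14 → Positive.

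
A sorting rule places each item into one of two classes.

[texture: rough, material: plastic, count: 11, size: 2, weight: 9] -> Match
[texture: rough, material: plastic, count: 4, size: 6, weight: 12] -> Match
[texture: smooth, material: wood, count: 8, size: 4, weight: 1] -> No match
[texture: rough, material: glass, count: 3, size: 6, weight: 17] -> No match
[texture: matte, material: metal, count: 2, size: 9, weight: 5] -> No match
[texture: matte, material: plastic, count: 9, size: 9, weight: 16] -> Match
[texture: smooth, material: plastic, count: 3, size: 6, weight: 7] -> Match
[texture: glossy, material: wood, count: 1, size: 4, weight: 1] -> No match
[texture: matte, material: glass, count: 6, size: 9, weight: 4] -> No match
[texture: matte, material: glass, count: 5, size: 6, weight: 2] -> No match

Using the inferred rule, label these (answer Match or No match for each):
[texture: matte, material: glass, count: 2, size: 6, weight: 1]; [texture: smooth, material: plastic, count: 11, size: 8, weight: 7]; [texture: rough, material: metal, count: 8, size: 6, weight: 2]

No match, Match, No match

Looking at the examples, the only property every 'Match' case has and every 'No match' case lacks is: material is plastic.
[texture: matte, material: glass, count: 2, size: 6, weight: 1]: material is glass — does not fit, so No match.
[texture: smooth, material: plastic, count: 11, size: 8, weight: 7]: material is plastic — has this property, so Match.
[texture: rough, material: metal, count: 8, size: 6, weight: 2]: material is metal — does not fit, so No match.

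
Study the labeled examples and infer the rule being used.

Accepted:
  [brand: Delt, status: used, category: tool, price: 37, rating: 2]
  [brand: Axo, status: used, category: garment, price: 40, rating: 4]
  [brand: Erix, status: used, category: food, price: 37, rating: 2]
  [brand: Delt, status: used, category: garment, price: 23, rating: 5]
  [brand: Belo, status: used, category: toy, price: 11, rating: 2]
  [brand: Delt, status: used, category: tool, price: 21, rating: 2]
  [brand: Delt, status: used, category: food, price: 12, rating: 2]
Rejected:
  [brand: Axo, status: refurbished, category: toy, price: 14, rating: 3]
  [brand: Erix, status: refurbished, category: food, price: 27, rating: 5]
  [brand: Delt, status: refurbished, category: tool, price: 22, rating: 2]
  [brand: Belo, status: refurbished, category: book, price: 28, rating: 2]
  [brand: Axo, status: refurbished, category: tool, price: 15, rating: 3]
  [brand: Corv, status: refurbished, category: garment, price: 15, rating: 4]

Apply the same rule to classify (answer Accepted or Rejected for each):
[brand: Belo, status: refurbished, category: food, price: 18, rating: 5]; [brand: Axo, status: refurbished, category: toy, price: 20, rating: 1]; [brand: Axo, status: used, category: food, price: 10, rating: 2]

Rejected, Rejected, Accepted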